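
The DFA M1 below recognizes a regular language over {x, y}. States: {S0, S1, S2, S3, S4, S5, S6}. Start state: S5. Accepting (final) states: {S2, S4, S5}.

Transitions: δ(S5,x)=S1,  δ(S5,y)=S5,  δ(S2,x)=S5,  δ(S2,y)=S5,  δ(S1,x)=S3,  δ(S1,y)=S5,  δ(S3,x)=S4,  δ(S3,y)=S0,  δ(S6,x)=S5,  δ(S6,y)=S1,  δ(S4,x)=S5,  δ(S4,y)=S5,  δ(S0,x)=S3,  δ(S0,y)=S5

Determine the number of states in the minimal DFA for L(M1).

4

First remove the unreachable states {S2,S6}; 5 states remain.
Start with accepting vs non-accepting: {S4,S5} | {S0,S1,S3}.
Refine {S4,S5} on symbol x: members go to different blocks, giving {S4} and {S5}.
On input x, block {S0,S1,S3} splits into {S0,S1} and {S3}.
The partition is now stable with 4 blocks: {S4} | {S0,S1} | {S5} | {S3}.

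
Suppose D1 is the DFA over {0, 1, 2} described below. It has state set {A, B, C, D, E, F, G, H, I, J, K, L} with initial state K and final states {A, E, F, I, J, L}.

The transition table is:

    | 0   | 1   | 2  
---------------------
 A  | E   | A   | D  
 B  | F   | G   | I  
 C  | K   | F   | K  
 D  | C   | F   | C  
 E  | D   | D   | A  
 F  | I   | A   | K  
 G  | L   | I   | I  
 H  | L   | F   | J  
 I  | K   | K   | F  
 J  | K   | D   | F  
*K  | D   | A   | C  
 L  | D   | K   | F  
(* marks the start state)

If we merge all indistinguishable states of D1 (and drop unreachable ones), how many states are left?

Reachable states from the start: {A,C,D,E,F,I,K}. Unreachable: {B,G,H,J,L} — drop them.
P0 = {A,E,F,I} | {C,D,K}.
Split {A,E,F,I} by δ(·,0) → {A,F} and {E,I}.
The partition is now stable with 3 blocks: {A,F} | {C,D,K} | {E,I}.

3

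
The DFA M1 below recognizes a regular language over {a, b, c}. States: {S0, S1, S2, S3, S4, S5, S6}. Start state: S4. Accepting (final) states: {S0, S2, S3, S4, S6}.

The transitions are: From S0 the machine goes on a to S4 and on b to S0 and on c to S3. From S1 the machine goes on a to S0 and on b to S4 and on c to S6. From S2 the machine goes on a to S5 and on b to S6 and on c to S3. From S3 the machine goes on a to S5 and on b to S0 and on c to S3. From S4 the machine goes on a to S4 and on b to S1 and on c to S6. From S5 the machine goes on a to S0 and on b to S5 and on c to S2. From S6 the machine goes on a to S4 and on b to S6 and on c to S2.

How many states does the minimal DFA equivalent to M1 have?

P0 = {S0,S2,S3,S4,S6} | {S1,S5}.
Split {S0,S2,S3,S4,S6} by δ(·,a) → {S0,S4,S6} and {S2,S3}.
Split {S0,S4,S6} by δ(·,b) → {S0,S6} and {S4}.
On input b, block {S1,S5} splits into {S1} and {S5}.
The partition is now stable with 5 blocks: {S0,S6} | {S1} | {S2,S3} | {S4} | {S5}.

5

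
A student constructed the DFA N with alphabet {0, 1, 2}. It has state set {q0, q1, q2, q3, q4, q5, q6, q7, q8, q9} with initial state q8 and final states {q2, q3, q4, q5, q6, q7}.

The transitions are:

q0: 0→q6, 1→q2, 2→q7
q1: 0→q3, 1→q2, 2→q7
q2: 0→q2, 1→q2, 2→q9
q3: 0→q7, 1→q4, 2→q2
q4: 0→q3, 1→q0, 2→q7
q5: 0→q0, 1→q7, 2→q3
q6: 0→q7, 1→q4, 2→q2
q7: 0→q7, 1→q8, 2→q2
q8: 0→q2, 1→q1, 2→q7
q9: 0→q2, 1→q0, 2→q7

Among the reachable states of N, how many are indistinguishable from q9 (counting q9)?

2

First remove the unreachable states {q5}; 9 states remain.
P0 = {q2,q3,q4,q6,q7} | {q0,q1,q8,q9}.
Refine {q2,q3,q4,q6,q7} on symbol 1: members go to different blocks, giving {q2,q3,q6} and {q4,q7}.
On input 0, block {q2,q3,q6} splits into {q3,q6} and {q2}.
On input 0, block {q0,q1,q8,q9} splits into {q0,q1} and {q8,q9}.
On input 0, block {q4,q7} splits into {q4} and {q7}.
Stable partition: {q3,q6} | {q0,q1} | {q4} | {q2} | {q8,q9} | {q7} — 6 equivalence classes.
The equivalence class containing q9 is {q8,q9}, of size 2.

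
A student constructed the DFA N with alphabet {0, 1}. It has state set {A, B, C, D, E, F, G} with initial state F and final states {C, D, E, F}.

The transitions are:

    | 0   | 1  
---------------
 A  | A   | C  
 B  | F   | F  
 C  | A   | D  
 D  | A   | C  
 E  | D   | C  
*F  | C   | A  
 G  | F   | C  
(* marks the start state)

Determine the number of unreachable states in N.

Starting at F and following transitions, the reachable set is {A, C, D, F}. That leaves B, E, G unreachable — 3 in total.

3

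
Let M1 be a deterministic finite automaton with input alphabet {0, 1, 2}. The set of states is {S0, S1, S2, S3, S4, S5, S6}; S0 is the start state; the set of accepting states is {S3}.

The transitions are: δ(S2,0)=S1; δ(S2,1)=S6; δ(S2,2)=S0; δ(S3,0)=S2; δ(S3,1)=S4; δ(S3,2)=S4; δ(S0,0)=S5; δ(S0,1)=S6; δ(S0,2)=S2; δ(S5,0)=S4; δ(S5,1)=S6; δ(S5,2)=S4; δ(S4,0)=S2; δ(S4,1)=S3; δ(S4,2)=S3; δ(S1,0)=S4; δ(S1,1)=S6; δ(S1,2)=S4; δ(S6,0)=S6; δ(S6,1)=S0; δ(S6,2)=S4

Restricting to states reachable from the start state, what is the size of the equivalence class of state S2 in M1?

2

Every state is reachable, so we keep all 7.
Initial partition by acceptance: {S3} | {S0,S1,S2,S4,S5,S6}.
Refine {S0,S1,S2,S4,S5,S6} on symbol 1: members go to different blocks, giving {S0,S1,S2,S5,S6} and {S4}.
Split {S0,S1,S2,S5,S6} by δ(·,0) → {S0,S2,S6} and {S1,S5}.
Refine {S0,S2,S6} on symbol 0: members go to different blocks, giving {S0,S2} and {S6}.
Stable partition: {S3} | {S0,S2} | {S4} | {S1,S5} | {S6} — 5 equivalence classes.
State S2 belongs to the block {S0,S2}, which has 2 states.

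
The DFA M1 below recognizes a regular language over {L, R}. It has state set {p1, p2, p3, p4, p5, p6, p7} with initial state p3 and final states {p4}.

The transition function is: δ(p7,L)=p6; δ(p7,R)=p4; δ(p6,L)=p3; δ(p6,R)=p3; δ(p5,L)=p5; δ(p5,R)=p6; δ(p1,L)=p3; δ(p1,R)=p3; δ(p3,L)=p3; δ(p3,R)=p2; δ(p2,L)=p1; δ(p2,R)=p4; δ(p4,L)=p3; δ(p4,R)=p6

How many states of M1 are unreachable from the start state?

Starting at p3 and following transitions, the reachable set is {p1, p2, p3, p4, p6}. That leaves p5, p7 unreachable — 2 in total.

2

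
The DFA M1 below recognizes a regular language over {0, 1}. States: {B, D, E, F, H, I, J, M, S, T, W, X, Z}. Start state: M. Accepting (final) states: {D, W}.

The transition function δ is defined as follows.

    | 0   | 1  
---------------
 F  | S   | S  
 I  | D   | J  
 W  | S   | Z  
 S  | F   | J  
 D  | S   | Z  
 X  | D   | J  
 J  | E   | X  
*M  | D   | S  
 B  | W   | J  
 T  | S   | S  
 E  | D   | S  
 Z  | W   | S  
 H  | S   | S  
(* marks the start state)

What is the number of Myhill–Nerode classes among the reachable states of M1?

Reachable states from the start: {D,E,F,J,M,S,W,X,Z}. Unreachable: {B,H,I,T} — drop them.
Initial partition by acceptance: {D,W} | {E,F,J,M,S,X,Z}.
On input 0, block {E,F,J,M,S,X,Z} splits into {E,M,X,Z} and {F,J,S}.
On input 0, block {F,J,S} splits into {F,S} and {J}.
On input 1, block {E,M,X,Z} splits into {E,M,Z} and {X}.
Split {F,S} by δ(·,1) → {S} and {F}.
Stable partition: {D,W} | {E,M,Z} | {S} | {J} | {X} | {F} — 6 equivalence classes.

6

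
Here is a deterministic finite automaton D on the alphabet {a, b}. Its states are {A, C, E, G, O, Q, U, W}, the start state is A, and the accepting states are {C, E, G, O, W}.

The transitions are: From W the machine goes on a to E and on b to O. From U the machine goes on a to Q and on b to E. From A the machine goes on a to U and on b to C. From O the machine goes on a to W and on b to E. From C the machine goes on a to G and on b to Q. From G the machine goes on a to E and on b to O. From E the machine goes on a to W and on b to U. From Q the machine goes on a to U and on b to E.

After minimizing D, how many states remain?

4

Start with accepting vs non-accepting: {C,E,G,O,W} | {A,Q,U}.
Split {C,E,G,O,W} by δ(·,b) → {G,O,W} and {C,E}.
On input a, block {G,O,W} splits into {G,W} and {O}.
The partition is now stable with 4 blocks: {G,W} | {A,Q,U} | {C,E} | {O}.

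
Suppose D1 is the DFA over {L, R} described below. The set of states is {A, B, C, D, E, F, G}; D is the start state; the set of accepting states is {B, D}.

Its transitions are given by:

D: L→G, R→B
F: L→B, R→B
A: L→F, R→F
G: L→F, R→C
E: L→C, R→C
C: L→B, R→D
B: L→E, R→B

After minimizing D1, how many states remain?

3

States {A} cannot be reached from the start state, so discard them.
Start with accepting vs non-accepting: {B,D} | {C,E,F,G}.
Split {C,E,F,G} by δ(·,L) → {C,F} and {E,G}.
Stable partition: {B,D} | {C,F} | {E,G} — 3 equivalence classes.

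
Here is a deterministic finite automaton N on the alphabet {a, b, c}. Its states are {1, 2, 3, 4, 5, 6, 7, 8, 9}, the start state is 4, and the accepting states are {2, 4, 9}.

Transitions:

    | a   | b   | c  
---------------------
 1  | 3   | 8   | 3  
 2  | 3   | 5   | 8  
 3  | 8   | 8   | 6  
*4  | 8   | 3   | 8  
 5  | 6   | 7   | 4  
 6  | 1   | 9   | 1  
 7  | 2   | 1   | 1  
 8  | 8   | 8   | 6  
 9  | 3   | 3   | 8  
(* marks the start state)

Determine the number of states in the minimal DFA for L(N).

4

First remove the unreachable states {2,5,7}; 6 states remain.
Start with accepting vs non-accepting: {4,9} | {1,3,6,8}.
Split {1,3,6,8} by δ(·,b) → {1,3,8} and {6}.
Split {1,3,8} by δ(·,c) → {3,8} and {1}.
The partition is now stable with 4 blocks: {4,9} | {3,8} | {6} | {1}.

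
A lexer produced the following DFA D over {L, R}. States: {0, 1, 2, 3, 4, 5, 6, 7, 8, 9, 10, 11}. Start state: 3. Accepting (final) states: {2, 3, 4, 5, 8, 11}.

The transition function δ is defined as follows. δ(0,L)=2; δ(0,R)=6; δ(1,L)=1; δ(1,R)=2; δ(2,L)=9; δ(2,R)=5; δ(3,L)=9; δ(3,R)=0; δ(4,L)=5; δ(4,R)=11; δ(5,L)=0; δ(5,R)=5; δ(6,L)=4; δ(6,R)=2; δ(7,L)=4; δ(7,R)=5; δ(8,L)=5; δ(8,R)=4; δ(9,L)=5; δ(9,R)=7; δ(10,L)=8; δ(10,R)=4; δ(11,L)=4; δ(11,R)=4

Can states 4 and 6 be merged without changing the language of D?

Reachable states from the start: {0,2,3,4,5,6,7,9,11}. Unreachable: {1,8,10} — drop them.
P0 = {2,3,4,5,11} | {0,6,7,9}.
Split {2,3,4,5,11} by δ(·,L) → {2,3,5} and {4,11}.
Split {2,3,5} by δ(·,R) → {2,5} and {3}.
Refine {0,6,7,9} on symbol L: members go to different blocks, giving {0,9} and {6,7}.
Refine {4,11} on symbol L: members go to different blocks, giving {4} and {11}.
No further refinement is possible. Final partition (6 blocks): {2,5} | {0,9} | {4} | {3} | {6,7} | {11}.
4 and 6 end up in different blocks, so they are distinguishable. For instance, the string 'ε' is accepted from only 4.

No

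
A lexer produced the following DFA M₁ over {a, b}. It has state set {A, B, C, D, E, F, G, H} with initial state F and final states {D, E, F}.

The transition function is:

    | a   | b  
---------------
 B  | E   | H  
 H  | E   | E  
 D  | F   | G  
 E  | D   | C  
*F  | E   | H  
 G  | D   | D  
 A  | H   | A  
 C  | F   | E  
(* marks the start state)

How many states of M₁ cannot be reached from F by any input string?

No path from F leads to A, B; the other 6 states are all reachable.

2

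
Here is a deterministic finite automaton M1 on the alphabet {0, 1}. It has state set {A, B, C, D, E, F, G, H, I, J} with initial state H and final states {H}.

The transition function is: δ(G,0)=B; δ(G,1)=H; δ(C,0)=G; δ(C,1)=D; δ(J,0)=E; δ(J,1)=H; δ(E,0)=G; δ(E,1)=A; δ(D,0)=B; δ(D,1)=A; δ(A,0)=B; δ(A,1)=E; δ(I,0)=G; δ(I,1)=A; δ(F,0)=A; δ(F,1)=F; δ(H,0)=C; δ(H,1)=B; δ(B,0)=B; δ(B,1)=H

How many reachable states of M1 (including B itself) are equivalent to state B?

Reachable states from the start: {A,B,C,D,E,G,H}. Unreachable: {F,I,J} — drop them.
P0 = {H} | {A,B,C,D,E,G}.
Split {A,B,C,D,E,G} by δ(·,1) → {A,C,D,E} and {B,G}.
No further refinement is possible. Final partition (3 blocks): {H} | {A,C,D,E} | {B,G}.
State B belongs to the block {B,G}, which has 2 states.

2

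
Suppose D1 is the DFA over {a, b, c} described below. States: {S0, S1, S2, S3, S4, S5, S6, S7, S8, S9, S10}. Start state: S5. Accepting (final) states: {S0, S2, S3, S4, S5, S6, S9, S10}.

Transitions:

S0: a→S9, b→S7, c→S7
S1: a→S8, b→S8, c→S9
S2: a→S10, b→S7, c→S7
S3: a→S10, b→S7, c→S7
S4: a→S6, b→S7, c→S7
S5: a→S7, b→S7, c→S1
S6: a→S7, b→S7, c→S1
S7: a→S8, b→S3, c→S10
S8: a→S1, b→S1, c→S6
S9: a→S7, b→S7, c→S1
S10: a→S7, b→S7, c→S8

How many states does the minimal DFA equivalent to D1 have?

4

First remove the unreachable states {S0,S2,S4}; 8 states remain.
Initial partition by acceptance: {S3,S5,S6,S9,S10} | {S1,S7,S8}.
Refine {S3,S5,S6,S9,S10} on symbol a: members go to different blocks, giving {S5,S6,S9,S10} and {S3}.
Split {S1,S7,S8} by δ(·,b) → {S1,S8} and {S7}.
No further refinement is possible. Final partition (4 blocks): {S5,S6,S9,S10} | {S1,S8} | {S3} | {S7}.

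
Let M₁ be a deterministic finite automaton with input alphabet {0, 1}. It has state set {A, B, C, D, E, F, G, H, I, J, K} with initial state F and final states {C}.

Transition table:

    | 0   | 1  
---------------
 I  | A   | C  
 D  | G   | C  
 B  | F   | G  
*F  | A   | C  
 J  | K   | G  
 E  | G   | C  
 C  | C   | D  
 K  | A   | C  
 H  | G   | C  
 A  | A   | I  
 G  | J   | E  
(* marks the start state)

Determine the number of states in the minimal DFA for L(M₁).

6

States {B,H} cannot be reached from the start state, so discard them.
Initial partition by acceptance: {C} | {A,D,E,F,G,I,J,K}.
Split {A,D,E,F,G,I,J,K} by δ(·,1) → {D,E,F,I,K} and {A,G,J}.
On input 0, block {A,G,J} splits into {A,G} and {J}.
Split {A,G} by δ(·,0) → {A} and {G}.
Refine {D,E,F,I,K} on symbol 0: members go to different blocks, giving {F,I,K} and {D,E}.
The partition is now stable with 6 blocks: {C} | {F,I,K} | {A} | {J} | {G} | {D,E}.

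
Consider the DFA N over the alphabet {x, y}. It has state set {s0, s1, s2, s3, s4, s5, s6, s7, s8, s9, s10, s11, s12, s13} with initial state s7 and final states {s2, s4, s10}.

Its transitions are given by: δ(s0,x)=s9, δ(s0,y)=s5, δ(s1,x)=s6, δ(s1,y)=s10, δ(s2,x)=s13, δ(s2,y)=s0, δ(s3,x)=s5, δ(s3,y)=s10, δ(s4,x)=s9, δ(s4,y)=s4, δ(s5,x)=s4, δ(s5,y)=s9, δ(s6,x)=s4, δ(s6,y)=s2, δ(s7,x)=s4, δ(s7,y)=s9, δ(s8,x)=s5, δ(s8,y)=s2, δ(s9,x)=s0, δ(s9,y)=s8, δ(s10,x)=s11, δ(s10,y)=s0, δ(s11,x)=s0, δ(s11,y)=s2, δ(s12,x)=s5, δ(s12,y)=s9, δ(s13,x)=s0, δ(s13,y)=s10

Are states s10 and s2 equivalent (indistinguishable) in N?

Yes

First remove the unreachable states {s1,s3,s6,s12}; 10 states remain.
Start with accepting vs non-accepting: {s2,s4,s10} | {s0,s5,s7,s8,s9,s11,s13}.
Refine {s2,s4,s10} on symbol y: members go to different blocks, giving {s2,s10} and {s4}.
Refine {s0,s5,s7,s8,s9,s11,s13} on symbol x: members go to different blocks, giving {s0,s8,s9,s11,s13} and {s5,s7}.
Split {s0,s8,s9,s11,s13} by δ(·,x) → {s0,s9,s11,s13} and {s8}.
Split {s0,s9,s11,s13} by δ(·,y) → {s11,s13} and {s0} and {s9}.
Stable partition: {s2,s10} | {s11,s13} | {s4} | {s5,s7} | {s8} | {s0} | {s9} — 7 equivalence classes.
s10 and s2 lie in the same block of the stable partition, so they are equivalent — no string distinguishes them.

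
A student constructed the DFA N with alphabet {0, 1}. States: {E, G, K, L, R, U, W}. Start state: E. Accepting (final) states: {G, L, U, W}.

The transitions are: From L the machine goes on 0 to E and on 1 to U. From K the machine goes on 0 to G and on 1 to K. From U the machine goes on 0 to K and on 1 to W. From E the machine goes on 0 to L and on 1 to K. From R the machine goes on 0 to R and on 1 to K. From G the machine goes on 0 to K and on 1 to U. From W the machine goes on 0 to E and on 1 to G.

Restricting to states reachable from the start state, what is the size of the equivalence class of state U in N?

First remove the unreachable states {R}; 6 states remain.
P0 = {G,L,U,W} | {E,K}.
Stable partition: {G,L,U,W} | {E,K} — 2 equivalence classes.
The equivalence class containing U is {G,L,U,W}, of size 4.

4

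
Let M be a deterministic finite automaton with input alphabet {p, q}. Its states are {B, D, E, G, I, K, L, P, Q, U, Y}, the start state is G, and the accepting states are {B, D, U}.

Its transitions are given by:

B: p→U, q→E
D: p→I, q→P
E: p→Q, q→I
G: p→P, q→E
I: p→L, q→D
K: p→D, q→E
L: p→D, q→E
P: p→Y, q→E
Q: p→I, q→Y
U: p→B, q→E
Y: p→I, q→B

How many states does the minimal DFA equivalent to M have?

States {K} cannot be reached from the start state, so discard them.
Start with accepting vs non-accepting: {B,D,U} | {E,G,I,L,P,Q,Y}.
Refine {B,D,U} on symbol p: members go to different blocks, giving {B,U} and {D}.
Refine {E,G,I,L,P,Q,Y} on symbol p: members go to different blocks, giving {E,G,I,P,Q,Y} and {L}.
Refine {E,G,I,P,Q,Y} on symbol p: members go to different blocks, giving {E,G,P,Q,Y} and {I}.
Refine {E,G,P,Q,Y} on symbol p: members go to different blocks, giving {E,G,P} and {Q,Y}.
Split {E,G,P} by δ(·,p) → {E,P} and {G}.
Refine {E,P} on symbol q: members go to different blocks, giving {P} and {E}.
Refine {Q,Y} on symbol q: members go to different blocks, giving {Y} and {Q}.
The partition is now stable with 9 blocks: {B,U} | {P} | {D} | {L} | {I} | {Y} | {G} | {E} | {Q}.

9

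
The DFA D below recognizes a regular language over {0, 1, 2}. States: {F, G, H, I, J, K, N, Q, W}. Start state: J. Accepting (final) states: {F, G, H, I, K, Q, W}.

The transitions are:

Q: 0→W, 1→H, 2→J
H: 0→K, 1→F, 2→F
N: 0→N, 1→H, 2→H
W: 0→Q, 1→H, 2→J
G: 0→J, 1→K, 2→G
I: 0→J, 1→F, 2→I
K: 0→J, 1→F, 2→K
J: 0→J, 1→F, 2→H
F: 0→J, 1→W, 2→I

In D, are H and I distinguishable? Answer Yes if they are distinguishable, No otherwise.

Yes

Reachable states from the start: {F,H,I,J,K,Q,W}. Unreachable: {G,N} — drop them.
Start with accepting vs non-accepting: {F,H,I,K,Q,W} | {J}.
On input 0, block {F,H,I,K,Q,W} splits into {H,Q,W} and {F,I,K}.
Split {H,Q,W} by δ(·,0) → {Q,W} and {H}.
Refine {F,I,K} on symbol 1: members go to different blocks, giving {I,K} and {F}.
No further refinement is possible. Final partition (5 blocks): {Q,W} | {J} | {I,K} | {H} | {F}.
H and I end up in different blocks, so they are distinguishable. For instance, the string '0' is accepted from only H.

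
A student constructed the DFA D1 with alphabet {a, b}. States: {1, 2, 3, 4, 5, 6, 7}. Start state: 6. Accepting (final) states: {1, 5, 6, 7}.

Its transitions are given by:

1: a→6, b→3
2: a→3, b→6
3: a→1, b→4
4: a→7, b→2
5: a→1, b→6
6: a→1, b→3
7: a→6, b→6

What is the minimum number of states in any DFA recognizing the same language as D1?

First remove the unreachable states {5}; 6 states remain.
P0 = {1,6,7} | {2,3,4}.
Split {1,6,7} by δ(·,b) → {1,6} and {7}.
Split {2,3,4} by δ(·,a) → {2} and {3} and {4}.
No further refinement is possible. Final partition (5 blocks): {1,6} | {2} | {7} | {3} | {4}.

5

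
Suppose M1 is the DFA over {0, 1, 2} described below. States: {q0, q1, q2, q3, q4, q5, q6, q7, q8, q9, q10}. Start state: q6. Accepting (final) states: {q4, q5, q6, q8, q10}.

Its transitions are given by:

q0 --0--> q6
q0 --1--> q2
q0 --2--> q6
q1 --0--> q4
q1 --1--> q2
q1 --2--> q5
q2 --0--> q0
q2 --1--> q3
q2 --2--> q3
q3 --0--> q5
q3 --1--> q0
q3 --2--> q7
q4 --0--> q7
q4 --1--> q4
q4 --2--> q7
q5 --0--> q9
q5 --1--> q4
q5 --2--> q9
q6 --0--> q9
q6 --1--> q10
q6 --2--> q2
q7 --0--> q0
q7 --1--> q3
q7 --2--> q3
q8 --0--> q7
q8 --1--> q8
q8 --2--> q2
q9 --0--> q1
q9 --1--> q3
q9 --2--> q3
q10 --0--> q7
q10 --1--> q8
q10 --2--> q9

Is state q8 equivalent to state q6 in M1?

Initial partition by acceptance: {q4,q5,q6,q8,q10} | {q0,q1,q2,q3,q7,q9}.
On input 0, block {q0,q1,q2,q3,q7,q9} splits into {q0,q1,q3} and {q2,q7,q9}.
On input 1, block {q0,q1,q3} splits into {q0,q1} and {q3}.
No further refinement is possible. Final partition (4 blocks): {q4,q5,q6,q8,q10} | {q0,q1} | {q2,q7,q9} | {q3}.
q8 and q6 lie in the same block of the stable partition, so they are equivalent — no string distinguishes them.

Yes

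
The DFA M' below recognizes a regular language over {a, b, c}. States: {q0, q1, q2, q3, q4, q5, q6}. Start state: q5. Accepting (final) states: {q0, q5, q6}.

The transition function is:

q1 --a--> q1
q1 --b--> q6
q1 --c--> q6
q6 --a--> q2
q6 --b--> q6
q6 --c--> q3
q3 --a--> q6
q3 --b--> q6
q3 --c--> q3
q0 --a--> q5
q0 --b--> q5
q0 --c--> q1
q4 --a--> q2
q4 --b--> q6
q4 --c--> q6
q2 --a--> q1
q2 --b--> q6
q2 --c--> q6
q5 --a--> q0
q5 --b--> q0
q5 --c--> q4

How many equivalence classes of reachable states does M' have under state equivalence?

Every state is reachable, so we keep all 7.
Start with accepting vs non-accepting: {q0,q5,q6} | {q1,q2,q3,q4}.
Refine {q0,q5,q6} on symbol a: members go to different blocks, giving {q0,q5} and {q6}.
On input a, block {q1,q2,q3,q4} splits into {q1,q2,q4} and {q3}.
Stable partition: {q0,q5} | {q1,q2,q4} | {q6} | {q3} — 4 equivalence classes.

4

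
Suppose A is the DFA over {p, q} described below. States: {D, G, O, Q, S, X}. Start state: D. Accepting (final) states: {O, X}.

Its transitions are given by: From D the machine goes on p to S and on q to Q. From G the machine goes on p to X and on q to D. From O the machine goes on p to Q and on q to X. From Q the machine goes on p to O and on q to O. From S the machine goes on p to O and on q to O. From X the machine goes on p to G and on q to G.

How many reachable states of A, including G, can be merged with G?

Every state is reachable, so we keep all 6.
P0 = {O,X} | {D,G,Q,S}.
Split {O,X} by δ(·,q) → {X} and {O}.
Refine {D,G,Q,S} on symbol p: members go to different blocks, giving {Q,S} and {G} and {D}.
No further refinement is possible. Final partition (5 blocks): {X} | {Q,S} | {O} | {G} | {D}.
The equivalence class containing G is {G}, of size 1.

1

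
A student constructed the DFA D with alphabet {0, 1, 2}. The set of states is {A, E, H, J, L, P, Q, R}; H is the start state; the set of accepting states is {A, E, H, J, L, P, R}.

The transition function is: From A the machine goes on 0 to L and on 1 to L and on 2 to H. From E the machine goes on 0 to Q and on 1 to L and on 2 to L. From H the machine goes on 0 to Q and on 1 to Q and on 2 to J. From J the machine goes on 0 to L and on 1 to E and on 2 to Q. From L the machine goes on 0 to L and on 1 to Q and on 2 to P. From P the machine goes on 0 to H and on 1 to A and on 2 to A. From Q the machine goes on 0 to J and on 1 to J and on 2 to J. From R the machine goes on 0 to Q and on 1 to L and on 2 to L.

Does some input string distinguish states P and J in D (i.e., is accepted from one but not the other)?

Yes

States {R} cannot be reached from the start state, so discard them.
Initial partition by acceptance: {A,E,H,J,L,P} | {Q}.
Refine {A,E,H,J,L,P} on symbol 0: members go to different blocks, giving {A,J,L,P} and {E,H}.
Refine {A,J,L,P} on symbol 0: members go to different blocks, giving {A,J,L} and {P}.
Split {A,J,L} by δ(·,1) → {L} and {J} and {A}.
Refine {E,H} on symbol 1: members go to different blocks, giving {H} and {E}.
No further refinement is possible. Final partition (7 blocks): {L} | {Q} | {H} | {P} | {J} | {A} | {E}.
P and J end up in different blocks, so they are distinguishable. For instance, the string '2' is accepted from only P.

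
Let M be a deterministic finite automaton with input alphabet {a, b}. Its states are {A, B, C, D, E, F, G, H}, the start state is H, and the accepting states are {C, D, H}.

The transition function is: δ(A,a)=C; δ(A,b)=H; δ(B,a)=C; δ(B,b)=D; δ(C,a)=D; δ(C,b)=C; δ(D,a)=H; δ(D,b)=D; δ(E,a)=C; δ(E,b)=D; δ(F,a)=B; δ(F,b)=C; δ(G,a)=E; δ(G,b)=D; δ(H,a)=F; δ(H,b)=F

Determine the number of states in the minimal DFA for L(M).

States {A,E,G} cannot be reached from the start state, so discard them.
Initial partition by acceptance: {C,D,H} | {B,F}.
Split {C,D,H} by δ(·,a) → {C,D} and {H}.
Refine {C,D} on symbol a: members go to different blocks, giving {C} and {D}.
Split {B,F} by δ(·,a) → {B} and {F}.
Stable partition: {C} | {B} | {H} | {D} | {F} — 5 equivalence classes.

5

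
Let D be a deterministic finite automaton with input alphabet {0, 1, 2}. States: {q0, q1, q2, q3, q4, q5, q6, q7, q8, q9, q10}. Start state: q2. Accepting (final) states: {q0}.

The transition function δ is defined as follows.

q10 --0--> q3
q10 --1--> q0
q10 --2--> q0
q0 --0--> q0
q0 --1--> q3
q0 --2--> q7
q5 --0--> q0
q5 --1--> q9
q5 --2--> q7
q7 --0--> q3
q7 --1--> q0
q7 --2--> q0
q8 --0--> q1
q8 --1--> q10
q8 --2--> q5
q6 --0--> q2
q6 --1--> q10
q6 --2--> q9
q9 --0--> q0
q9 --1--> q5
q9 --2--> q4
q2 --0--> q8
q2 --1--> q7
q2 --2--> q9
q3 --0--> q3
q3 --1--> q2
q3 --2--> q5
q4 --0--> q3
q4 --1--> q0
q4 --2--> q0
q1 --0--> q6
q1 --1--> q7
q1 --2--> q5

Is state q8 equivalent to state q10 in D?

All states are reachable from the start state.
Start with accepting vs non-accepting: {q0} | {q1,q2,q3,q4,q5,q6,q7,q8,q9,q10}.
On input 0, block {q1,q2,q3,q4,q5,q6,q7,q8,q9,q10} splits into {q1,q2,q3,q4,q6,q7,q8,q10} and {q5,q9}.
Split {q1,q2,q3,q4,q6,q7,q8,q10} by δ(·,1) → {q1,q2,q3,q6,q8} and {q4,q7,q10}.
Split {q1,q2,q3,q6,q8} by δ(·,1) → {q1,q2,q6,q8} and {q3}.
No further refinement is possible. Final partition (5 blocks): {q0} | {q1,q2,q6,q8} | {q5,q9} | {q4,q7,q10} | {q3}.
q8 and q10 end up in different blocks, so they are distinguishable. For instance, the string '1' is accepted from only q10.

No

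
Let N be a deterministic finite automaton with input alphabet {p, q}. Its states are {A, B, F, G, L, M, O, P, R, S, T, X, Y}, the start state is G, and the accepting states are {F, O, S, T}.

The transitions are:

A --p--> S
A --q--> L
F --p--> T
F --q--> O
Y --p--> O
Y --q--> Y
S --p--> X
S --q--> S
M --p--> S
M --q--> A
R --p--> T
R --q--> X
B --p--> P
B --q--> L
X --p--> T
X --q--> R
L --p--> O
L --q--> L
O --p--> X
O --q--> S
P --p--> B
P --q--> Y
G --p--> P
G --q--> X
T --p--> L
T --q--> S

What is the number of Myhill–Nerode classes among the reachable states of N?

3

Reachable states from the start: {B,G,L,O,P,R,S,T,X,Y}. Unreachable: {A,F,M} — drop them.
Initial partition by acceptance: {O,S,T} | {B,G,L,P,R,X,Y}.
On input p, block {B,G,L,P,R,X,Y} splits into {L,R,X,Y} and {B,G,P}.
Stable partition: {O,S,T} | {L,R,X,Y} | {B,G,P} — 3 equivalence classes.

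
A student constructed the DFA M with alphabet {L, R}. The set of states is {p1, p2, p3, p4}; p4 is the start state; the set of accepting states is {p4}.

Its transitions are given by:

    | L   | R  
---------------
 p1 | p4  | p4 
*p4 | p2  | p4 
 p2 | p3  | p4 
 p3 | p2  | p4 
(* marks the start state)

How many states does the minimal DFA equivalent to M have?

2

States {p1} cannot be reached from the start state, so discard them.
P0 = {p4} | {p2,p3}.
Stable partition: {p4} | {p2,p3} — 2 equivalence classes.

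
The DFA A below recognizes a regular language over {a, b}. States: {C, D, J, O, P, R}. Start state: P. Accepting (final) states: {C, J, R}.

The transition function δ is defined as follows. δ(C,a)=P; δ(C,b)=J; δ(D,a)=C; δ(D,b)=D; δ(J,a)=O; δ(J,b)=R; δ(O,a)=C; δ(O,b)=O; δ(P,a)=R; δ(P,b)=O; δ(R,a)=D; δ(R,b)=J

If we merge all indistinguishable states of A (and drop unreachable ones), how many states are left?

Every state is reachable, so we keep all 6.
Initial partition by acceptance: {C,J,R} | {D,O,P}.
No further refinement is possible. Final partition (2 blocks): {C,J,R} | {D,O,P}.

2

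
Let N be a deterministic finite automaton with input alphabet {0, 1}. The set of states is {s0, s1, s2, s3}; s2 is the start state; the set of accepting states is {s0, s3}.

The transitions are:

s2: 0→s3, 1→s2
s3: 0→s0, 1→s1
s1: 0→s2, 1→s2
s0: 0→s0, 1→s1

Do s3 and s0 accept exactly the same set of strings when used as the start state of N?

Every state is reachable, so we keep all 4.
Start with accepting vs non-accepting: {s0,s3} | {s1,s2}.
Split {s1,s2} by δ(·,0) → {s1} and {s2}.
Stable partition: {s0,s3} | {s1} | {s2} — 3 equivalence classes.
s3 and s0 lie in the same block of the stable partition, so they are equivalent — no string distinguishes them.

Yes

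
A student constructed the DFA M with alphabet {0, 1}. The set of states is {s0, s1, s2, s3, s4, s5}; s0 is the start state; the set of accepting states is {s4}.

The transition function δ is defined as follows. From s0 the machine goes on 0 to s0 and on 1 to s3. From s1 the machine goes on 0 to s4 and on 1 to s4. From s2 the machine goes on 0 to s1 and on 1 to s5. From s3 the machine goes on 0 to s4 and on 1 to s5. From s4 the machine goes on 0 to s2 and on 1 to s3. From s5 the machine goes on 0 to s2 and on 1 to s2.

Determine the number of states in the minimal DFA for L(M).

All states are reachable from the start state.
Start with accepting vs non-accepting: {s4} | {s0,s1,s2,s3,s5}.
Refine {s0,s1,s2,s3,s5} on symbol 0: members go to different blocks, giving {s0,s2,s5} and {s1,s3}.
Refine {s0,s2,s5} on symbol 0: members go to different blocks, giving {s0,s5} and {s2}.
On input 0, block {s0,s5} splits into {s0} and {s5}.
Split {s1,s3} by δ(·,1) → {s1} and {s3}.
No further refinement is possible. Final partition (6 blocks): {s4} | {s0} | {s1} | {s2} | {s5} | {s3}.

6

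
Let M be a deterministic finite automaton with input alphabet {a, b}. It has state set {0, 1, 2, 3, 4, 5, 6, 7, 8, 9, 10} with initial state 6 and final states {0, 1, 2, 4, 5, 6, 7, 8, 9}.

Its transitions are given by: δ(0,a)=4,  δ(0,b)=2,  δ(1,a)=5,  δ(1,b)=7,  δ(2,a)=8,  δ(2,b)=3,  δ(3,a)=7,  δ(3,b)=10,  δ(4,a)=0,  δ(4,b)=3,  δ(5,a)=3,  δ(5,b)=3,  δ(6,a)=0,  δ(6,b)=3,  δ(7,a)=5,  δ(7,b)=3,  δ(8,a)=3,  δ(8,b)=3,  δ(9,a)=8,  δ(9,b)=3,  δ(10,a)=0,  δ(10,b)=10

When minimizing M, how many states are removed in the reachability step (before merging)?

2

No path from 6 leads to 1, 9; the other 9 states are all reachable.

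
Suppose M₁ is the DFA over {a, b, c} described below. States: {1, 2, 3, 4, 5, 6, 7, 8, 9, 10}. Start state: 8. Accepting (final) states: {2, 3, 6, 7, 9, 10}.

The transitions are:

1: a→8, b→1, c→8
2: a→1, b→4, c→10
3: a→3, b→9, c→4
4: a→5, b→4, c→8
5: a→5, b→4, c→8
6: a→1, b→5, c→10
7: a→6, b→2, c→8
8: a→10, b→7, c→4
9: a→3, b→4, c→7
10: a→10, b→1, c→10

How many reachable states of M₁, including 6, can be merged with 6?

2

First remove the unreachable states {3,9}; 8 states remain.
Initial partition by acceptance: {2,6,7,10} | {1,4,5,8}.
Split {2,6,7,10} by δ(·,a) → {2,6} and {7,10}.
Refine {1,4,5,8} on symbol a: members go to different blocks, giving {1,4,5} and {8}.
Refine {1,4,5} on symbol a: members go to different blocks, giving {4,5} and {1}.
On input a, block {7,10} splits into {7} and {10}.
No further refinement is possible. Final partition (6 blocks): {2,6} | {4,5} | {7} | {8} | {1} | {10}.
The equivalence class containing 6 is {2,6}, of size 2.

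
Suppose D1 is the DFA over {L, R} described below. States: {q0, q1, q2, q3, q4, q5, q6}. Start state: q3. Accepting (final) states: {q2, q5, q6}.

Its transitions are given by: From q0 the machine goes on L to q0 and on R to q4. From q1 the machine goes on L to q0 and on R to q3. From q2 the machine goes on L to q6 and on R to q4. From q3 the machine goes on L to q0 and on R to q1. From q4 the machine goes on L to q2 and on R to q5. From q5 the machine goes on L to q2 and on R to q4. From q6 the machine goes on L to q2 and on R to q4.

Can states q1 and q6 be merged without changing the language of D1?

Initial partition by acceptance: {q2,q5,q6} | {q0,q1,q3,q4}.
Refine {q0,q1,q3,q4} on symbol L: members go to different blocks, giving {q0,q1,q3} and {q4}.
On input R, block {q0,q1,q3} splits into {q1,q3} and {q0}.
No further refinement is possible. Final partition (4 blocks): {q2,q5,q6} | {q1,q3} | {q4} | {q0}.
q1 and q6 end up in different blocks, so they are distinguishable. For instance, the string 'ε' is accepted from only q6.

No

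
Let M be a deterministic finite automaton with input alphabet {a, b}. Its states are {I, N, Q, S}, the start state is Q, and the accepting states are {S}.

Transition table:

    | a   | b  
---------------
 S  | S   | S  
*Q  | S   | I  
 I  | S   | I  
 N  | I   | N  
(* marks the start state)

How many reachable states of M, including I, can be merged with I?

Reachable states from the start: {I,Q,S}. Unreachable: {N} — drop them.
Initial partition by acceptance: {S} | {I,Q}.
The partition is now stable with 2 blocks: {S} | {I,Q}.
The equivalence class containing I is {I,Q}, of size 2.

2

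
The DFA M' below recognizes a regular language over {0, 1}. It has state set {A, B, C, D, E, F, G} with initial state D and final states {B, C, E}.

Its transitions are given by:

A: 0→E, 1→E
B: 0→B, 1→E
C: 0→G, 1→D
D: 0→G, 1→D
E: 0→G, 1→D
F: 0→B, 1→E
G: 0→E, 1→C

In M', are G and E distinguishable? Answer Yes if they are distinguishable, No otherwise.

Yes

First remove the unreachable states {A,B,F}; 4 states remain.
Initial partition by acceptance: {C,E} | {D,G}.
Split {D,G} by δ(·,0) → {D} and {G}.
Stable partition: {C,E} | {D} | {G} — 3 equivalence classes.
G and E end up in different blocks, so they are distinguishable. For instance, the string 'ε' is accepted from only E.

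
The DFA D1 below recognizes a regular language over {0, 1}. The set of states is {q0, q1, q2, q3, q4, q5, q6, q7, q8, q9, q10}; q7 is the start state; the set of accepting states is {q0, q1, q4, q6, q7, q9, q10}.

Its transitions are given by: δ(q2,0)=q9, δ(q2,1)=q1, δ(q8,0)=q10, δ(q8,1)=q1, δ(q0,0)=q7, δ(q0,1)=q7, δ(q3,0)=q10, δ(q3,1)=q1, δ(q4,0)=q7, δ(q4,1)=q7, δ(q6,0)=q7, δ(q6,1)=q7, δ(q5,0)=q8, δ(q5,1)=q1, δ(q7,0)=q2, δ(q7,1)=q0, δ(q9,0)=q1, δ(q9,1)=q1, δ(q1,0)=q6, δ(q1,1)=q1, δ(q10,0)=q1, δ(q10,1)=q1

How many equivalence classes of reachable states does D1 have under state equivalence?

5

First remove the unreachable states {q3,q4,q5,q8,q10}; 6 states remain.
Start with accepting vs non-accepting: {q0,q1,q6,q7,q9} | {q2}.
Split {q0,q1,q6,q7,q9} by δ(·,0) → {q0,q1,q6,q9} and {q7}.
Split {q0,q1,q6,q9} by δ(·,0) → {q0,q6} and {q1,q9}.
On input 0, block {q1,q9} splits into {q1} and {q9}.
The partition is now stable with 5 blocks: {q0,q6} | {q2} | {q7} | {q1} | {q9}.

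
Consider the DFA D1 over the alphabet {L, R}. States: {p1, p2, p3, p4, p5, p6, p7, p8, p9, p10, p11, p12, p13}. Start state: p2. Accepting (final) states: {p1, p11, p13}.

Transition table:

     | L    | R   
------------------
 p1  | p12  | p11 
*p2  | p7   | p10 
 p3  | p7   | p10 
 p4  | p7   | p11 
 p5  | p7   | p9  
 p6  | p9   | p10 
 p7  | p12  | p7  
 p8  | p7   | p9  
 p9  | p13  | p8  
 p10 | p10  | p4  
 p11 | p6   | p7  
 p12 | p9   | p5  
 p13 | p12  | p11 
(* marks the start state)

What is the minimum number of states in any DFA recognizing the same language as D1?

First remove the unreachable states {p1,p3}; 11 states remain.
P0 = {p11,p13} | {p2,p4,p5,p6,p7,p8,p9,p10,p12}.
Refine {p11,p13} on symbol R: members go to different blocks, giving {p11} and {p13}.
Split {p2,p4,p5,p6,p7,p8,p9,p10,p12} by δ(·,L) → {p2,p4,p5,p6,p7,p8,p10,p12} and {p9}.
Refine {p2,p4,p5,p6,p7,p8,p10,p12} on symbol L: members go to different blocks, giving {p2,p4,p5,p7,p8,p10} and {p6,p12}.
Refine {p2,p4,p5,p7,p8,p10} on symbol L: members go to different blocks, giving {p2,p4,p5,p8,p10} and {p7}.
Refine {p2,p4,p5,p8,p10} on symbol L: members go to different blocks, giving {p2,p4,p5,p8} and {p10}.
On input R, block {p2,p4,p5,p8} splits into {p5,p8} and {p2} and {p4}.
Split {p6,p12} by δ(·,R) → {p6} and {p12}.
Stable partition: {p11} | {p5,p8} | {p13} | {p9} | {p6} | {p7} | {p10} | {p2} | {p4} | {p12} — 10 equivalence classes.

10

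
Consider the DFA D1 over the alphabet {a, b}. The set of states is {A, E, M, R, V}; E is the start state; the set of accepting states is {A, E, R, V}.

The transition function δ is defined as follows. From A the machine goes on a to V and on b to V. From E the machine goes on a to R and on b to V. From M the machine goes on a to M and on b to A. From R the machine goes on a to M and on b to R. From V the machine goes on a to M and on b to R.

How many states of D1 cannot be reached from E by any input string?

0

Exploring from E, all states are eventually visited, so none are unreachable.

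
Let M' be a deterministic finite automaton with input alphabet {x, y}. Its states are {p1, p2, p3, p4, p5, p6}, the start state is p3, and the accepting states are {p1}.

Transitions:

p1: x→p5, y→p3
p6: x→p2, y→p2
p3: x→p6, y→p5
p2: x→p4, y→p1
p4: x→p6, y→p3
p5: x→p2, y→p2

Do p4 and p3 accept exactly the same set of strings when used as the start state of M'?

All states are reachable from the start state.
Start with accepting vs non-accepting: {p1} | {p2,p3,p4,p5,p6}.
On input y, block {p2,p3,p4,p5,p6} splits into {p3,p4,p5,p6} and {p2}.
On input x, block {p3,p4,p5,p6} splits into {p3,p4} and {p5,p6}.
Refine {p3,p4} on symbol y: members go to different blocks, giving {p3} and {p4}.
Stable partition: {p1} | {p3} | {p2} | {p5,p6} | {p4} — 5 equivalence classes.
p4 and p3 end up in different blocks, so they are distinguishable. For instance, the string 'yxy' is accepted from only p3.

No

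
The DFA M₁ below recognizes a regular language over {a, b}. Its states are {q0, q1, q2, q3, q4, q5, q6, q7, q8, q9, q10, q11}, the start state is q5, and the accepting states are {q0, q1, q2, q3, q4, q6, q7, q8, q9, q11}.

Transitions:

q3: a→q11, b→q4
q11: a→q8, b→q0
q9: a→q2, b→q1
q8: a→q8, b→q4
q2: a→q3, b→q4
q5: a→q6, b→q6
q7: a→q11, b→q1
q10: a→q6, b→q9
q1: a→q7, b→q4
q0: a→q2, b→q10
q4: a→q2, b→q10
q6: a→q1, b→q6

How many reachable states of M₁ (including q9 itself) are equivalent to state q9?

Every state is reachable, so we keep all 12.
P0 = {q0,q1,q2,q3,q4,q6,q7,q8,q9,q11} | {q5,q10}.
On input b, block {q0,q1,q2,q3,q4,q6,q7,q8,q9,q11} splits into {q1,q2,q3,q6,q7,q8,q9,q11} and {q0,q4}.
Split {q1,q2,q3,q6,q7,q8,q9,q11} by δ(·,b) → {q1,q2,q3,q8,q11} and {q6,q7,q9}.
Refine {q1,q2,q3,q8,q11} on symbol a: members go to different blocks, giving {q2,q3,q8,q11} and {q1}.
Split {q6,q7,q9} by δ(·,a) → {q7,q9} and {q6}.
Split {q5,q10} by δ(·,b) → {q5} and {q10}.
The partition is now stable with 7 blocks: {q2,q3,q8,q11} | {q5} | {q0,q4} | {q7,q9} | {q1} | {q6} | {q10}.
The equivalence class containing q9 is {q7,q9}, of size 2.

2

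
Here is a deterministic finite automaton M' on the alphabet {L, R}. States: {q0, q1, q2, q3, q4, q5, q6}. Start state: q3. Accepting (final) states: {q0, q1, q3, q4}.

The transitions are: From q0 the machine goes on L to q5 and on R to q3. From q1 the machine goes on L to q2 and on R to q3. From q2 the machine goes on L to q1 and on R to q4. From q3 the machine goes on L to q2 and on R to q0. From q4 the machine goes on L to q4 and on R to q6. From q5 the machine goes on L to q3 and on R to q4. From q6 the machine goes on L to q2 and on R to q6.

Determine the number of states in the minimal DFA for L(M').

4

All states are reachable from the start state.
P0 = {q0,q1,q3,q4} | {q2,q5,q6}.
Refine {q0,q1,q3,q4} on symbol L: members go to different blocks, giving {q0,q1,q3} and {q4}.
On input L, block {q2,q5,q6} splits into {q2,q5} and {q6}.
No further refinement is possible. Final partition (4 blocks): {q0,q1,q3} | {q2,q5} | {q4} | {q6}.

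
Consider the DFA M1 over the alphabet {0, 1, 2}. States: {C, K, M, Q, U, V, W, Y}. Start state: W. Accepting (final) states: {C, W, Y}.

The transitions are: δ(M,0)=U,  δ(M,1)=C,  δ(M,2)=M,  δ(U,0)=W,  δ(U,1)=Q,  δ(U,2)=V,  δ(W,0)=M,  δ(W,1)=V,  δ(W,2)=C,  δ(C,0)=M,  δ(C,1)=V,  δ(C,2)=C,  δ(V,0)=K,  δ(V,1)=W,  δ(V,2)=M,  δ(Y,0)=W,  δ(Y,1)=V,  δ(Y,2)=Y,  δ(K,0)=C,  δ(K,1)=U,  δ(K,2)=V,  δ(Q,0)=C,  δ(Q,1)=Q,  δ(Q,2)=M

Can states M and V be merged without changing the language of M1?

Yes

First remove the unreachable states {Y}; 7 states remain.
Initial partition by acceptance: {C,W} | {K,M,Q,U,V}.
Split {K,M,Q,U,V} by δ(·,0) → {K,Q,U} and {M,V}.
No further refinement is possible. Final partition (3 blocks): {C,W} | {K,Q,U} | {M,V}.
M and V lie in the same block of the stable partition, so they are equivalent — no string distinguishes them.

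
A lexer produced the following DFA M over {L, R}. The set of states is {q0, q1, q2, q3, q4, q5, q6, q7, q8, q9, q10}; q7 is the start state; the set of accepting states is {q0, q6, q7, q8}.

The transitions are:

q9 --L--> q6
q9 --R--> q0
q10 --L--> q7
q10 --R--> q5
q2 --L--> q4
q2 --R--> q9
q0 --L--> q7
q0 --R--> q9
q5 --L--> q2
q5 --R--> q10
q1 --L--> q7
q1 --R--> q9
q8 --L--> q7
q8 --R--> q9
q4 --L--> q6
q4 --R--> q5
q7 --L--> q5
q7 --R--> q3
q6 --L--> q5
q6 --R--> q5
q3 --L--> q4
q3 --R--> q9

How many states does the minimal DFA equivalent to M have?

8

First remove the unreachable states {q1,q8}; 9 states remain.
Start with accepting vs non-accepting: {q0,q6,q7} | {q2,q3,q4,q5,q9,q10}.
Refine {q0,q6,q7} on symbol L: members go to different blocks, giving {q6,q7} and {q0}.
Split {q2,q3,q4,q5,q9,q10} by δ(·,L) → {q2,q3,q5} and {q4,q9,q10}.
Refine {q2,q3,q5} on symbol L: members go to different blocks, giving {q2,q3} and {q5}.
Split {q6,q7} by δ(·,R) → {q6} and {q7}.
On input L, block {q4,q9,q10} splits into {q4,q9} and {q10}.
Split {q4,q9} by δ(·,R) → {q4} and {q9}.
The partition is now stable with 8 blocks: {q6} | {q2,q3} | {q0} | {q4} | {q5} | {q7} | {q10} | {q9}.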